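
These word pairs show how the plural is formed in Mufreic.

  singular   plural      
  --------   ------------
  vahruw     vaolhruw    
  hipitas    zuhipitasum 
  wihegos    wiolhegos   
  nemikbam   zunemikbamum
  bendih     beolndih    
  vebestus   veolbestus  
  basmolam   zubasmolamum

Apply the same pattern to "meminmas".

zumeminmasum

hipitas and vebestus both end in -s yet inflect differently (zuhipitasum, veolbestus), so the final letter is not what conditions the rule; the last vowel is.
"meminmas" has last vowel 'a'. The stems whose last vowel is 'a' (nemikbam → zunemikbamum, basmolam → zubasmolamum, hipitas → zuhipitasum) add zu- … -um around the stem.
So meminmas → zumeminmasum.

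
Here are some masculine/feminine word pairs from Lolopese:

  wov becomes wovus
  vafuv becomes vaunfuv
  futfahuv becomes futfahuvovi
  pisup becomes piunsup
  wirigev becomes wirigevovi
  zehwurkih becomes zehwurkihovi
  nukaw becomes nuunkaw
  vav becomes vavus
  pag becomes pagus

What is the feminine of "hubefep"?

hubefepovi

"hubefep" has 3 vowels. The stems with 3 vowels (zehwurkih → zehwurkihovi, futfahuv → futfahuvovi, wirigev → wirigevovi) add -ovi.
So hubefep → hubefepovi.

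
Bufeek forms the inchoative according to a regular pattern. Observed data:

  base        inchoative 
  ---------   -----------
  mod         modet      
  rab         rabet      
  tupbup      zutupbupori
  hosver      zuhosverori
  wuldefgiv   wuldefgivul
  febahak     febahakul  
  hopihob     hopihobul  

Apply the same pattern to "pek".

rab and hopihob both end in -b yet inflect differently (rabet, hopihobul), so the final letter is not what conditions the rule; the number of vowels is.
"pek" has 1 vowel. The stems with 1 vowel (mod → modet, rab → rabet) add -et.
The other patterns: stems with 2 vowels add zu- … -ori around the stem; stems with 3 vowels add -ul.
So pek → peket.

peket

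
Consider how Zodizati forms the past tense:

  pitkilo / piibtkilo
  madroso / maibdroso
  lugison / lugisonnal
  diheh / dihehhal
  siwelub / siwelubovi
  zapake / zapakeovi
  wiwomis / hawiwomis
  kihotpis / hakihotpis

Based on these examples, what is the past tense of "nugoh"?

nugohhal

"nugoh" ends in -h. The one such stem in the data (diheh → dihehhal) doubles the final consonant and adds -al (as does lugison), so the same rule applies.
So nugoh → nugohhal.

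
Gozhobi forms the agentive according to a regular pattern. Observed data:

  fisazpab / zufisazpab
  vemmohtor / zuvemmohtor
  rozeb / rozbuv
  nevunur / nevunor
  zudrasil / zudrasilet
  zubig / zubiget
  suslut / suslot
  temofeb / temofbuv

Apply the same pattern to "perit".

peritet

nevunur and vemmohtor both end in -r yet inflect differently (nevunor, zuvemmohtor), so the final letter is not what conditions the rule; the last vowel is.
"perit" has last vowel 'i'. The stems whose last vowel is 'i' (zubig → zubiget, zudrasil → zudrasilet) add -et.
The other patterns: stems whose last vowel is 'u' change the last vowel to 'o'; stems whose last vowel is 'a' or 'o' add the prefix zu-; stems whose last vowel is 'e' delete the last vowel and add -uv.
So perit → peritet.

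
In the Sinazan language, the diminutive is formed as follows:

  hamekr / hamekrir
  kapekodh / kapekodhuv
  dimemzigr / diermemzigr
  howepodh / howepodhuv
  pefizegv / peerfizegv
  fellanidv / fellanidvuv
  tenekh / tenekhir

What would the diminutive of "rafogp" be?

hamekr and dimemzigr both end in -r yet inflect differently (hamekrir, diermemzigr), so the final letter is not what conditions the rule; the second-to-last letter is.
"rafogp" has second-to-last letter 'g'. The stems whose second-to-last letter is 'g' (dimemzigr → diermemzigr, pefizegv → peerfizegv) insert -er- after the first vowel.
So rafogp → raerfogp.

raerfogp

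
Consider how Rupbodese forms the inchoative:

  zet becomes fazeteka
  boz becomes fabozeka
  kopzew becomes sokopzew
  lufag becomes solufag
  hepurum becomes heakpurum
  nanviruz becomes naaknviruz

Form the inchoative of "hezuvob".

heakzuvob

"hezuvob" has 3 vowels. The stems with 3 vowels (hepurum → heakpurum, nanviruz → naaknviruz) insert -ak- after the first vowel.
The other patterns: stems with 1 vowel add fa- … -eka around the stem; stems with 2 vowels add the prefix so-.
So hezuvob → heakzuvob.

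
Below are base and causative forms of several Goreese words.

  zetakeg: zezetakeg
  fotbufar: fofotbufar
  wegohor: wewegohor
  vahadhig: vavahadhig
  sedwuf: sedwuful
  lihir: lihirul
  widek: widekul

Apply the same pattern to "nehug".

nehugul

fotbufar and lihir both end in -r yet inflect differently (fofotbufar, lihirul), so the final letter is not what conditions the rule; the number of vowels is.
"nehug" has 2 vowels. The stems with 2 vowels (sedwuf → sedwuful, lihir → lihirul, widek → widekul) add -ul.
The other pattern: stems with 3 vowels repeat the first consonant+vowel as a prefix.
So nehug → nehugul.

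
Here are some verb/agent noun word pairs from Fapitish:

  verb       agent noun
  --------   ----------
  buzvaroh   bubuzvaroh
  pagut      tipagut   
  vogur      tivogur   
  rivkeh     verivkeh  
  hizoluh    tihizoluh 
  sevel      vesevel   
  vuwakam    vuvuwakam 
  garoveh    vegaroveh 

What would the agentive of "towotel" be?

"towotel" has last vowel 'e'. The stems whose last vowel is 'e' (garoveh → vegaroveh, rivkeh → verivkeh, sevel → vesevel) add the prefix ve-.
The other patterns: stems whose last vowel is 'u' add the prefix ti-; stems whose last vowel is 'a' or 'o' repeat the first consonant+vowel as a prefix.
So towotel → vetowotel.

vetowotel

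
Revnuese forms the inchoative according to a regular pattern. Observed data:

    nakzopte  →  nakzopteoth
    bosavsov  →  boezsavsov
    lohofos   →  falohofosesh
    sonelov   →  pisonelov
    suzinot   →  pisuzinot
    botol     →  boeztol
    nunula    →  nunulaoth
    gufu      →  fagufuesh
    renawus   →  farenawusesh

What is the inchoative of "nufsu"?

"nufsu" begins with n-. The stems beginning with n- (nakzopte → nakzopteoth, nunula → nunulaoth) add -oth.
The other patterns: stems beginning with b- insert -ez- after the first vowel; stems beginning with s- add the prefix pi-; stems beginning with g-, l- or r- add fa- … -esh around the stem.
So nufsu → nufsuoth.

nufsuoth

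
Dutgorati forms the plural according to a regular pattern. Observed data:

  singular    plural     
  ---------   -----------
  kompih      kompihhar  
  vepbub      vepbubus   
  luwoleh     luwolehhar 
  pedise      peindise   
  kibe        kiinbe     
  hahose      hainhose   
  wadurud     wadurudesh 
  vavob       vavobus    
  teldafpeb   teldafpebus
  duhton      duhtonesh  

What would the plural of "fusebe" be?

pedise and luwoleh both have last vowel 'e' yet inflect differently (peindise, luwolehhar), so the last vowel is not what conditions the rule; the final letter is.
"fusebe" ends in -e. The stems ending in -e (pedise → peindise, kibe → kiinbe, hahose → hainhose) insert -in- after the first vowel.
The other patterns: stems ending in -d or -n add -esh; stems ending in -h double the final consonant and add -ar; stems ending in -b add -us.
So fusebe → fuinsebe.

fuinsebe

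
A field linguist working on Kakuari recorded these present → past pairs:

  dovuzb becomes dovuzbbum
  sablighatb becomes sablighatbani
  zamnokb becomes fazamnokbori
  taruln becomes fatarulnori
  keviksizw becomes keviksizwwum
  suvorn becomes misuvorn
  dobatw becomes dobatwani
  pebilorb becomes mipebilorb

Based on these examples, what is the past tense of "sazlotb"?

sazlotbani

sablighatb and pebilorb both end in -b yet inflect differently (sablighatbani, mipebilorb), so the final letter is not what conditions the rule; the second-to-last letter is.
"sazlotb" has second-to-last letter 't'. The stems whose second-to-last letter is 't' (sablighatb → sablighatbani, dobatw → dobatwani) add -ani.
The other patterns: stems whose second-to-last letter is 'r' add the prefix mi-; stems whose second-to-last letter is 'z' double the final consonant and add -um; stems whose second-to-last letter is 'k' or 'l' add fa- … -ori around the stem.
So sazlotb → sazlotbani.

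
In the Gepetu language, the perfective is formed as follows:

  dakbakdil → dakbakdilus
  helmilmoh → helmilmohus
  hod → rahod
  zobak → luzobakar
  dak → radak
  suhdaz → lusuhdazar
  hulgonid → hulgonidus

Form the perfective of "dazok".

ludazokar

dak and zobak both end in -k yet inflect differently (radak, luzobakar), so the final letter is not what conditions the rule; the number of vowels is.
"dazok" has 2 vowels. The stems with 2 vowels (suhdaz → lusuhdazar, zobak → luzobakar) add lu- … -ar around the stem.
So dazok → ludazokar.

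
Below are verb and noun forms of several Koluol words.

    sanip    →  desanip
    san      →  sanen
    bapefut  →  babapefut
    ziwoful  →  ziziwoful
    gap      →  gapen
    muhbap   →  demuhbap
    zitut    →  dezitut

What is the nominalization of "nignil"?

"nignil" has 2 vowels. The stems with 2 vowels (sanip → desanip, muhbap → demuhbap, zitut → dezitut) add the prefix de-.
So nignil → denignil.

denignil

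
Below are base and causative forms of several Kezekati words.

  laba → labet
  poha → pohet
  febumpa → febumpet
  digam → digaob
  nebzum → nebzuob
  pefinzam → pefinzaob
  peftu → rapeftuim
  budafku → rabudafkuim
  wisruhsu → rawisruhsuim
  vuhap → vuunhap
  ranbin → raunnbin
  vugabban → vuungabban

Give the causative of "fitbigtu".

rafitbigtuim

"fitbigtu" ends in -u. The stems ending in -u (peftu → rapeftuim, budafku → rabudafkuim, wisruhsu → rawisruhsuim) add ra- … -im around the stem.
The other patterns: stems ending in -a drop the final letter and add -et; stems ending in -m drop the final letter and add -ob; stems ending in -n or -p insert -un- after the first vowel.
So fitbigtu → rafitbigtuim.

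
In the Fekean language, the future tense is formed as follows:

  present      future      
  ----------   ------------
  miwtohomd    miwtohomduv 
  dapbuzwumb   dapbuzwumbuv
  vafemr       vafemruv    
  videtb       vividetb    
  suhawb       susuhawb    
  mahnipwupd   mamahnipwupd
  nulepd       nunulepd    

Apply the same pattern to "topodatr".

dapbuzwumb and videtb both end in -b yet inflect differently (dapbuzwumbuv, vividetb), so the final letter is not what conditions the rule; the second-to-last letter is.
"topodatr" has second-to-last letter 't'. The one such stem in the data (videtb → vividetb) repeats the first consonant+vowel as a prefix (as do suhawb, mahnipwupd), so the same rule applies.
The other pattern: stems whose second-to-last letter is 'm' add -uv.
So topodatr → totopodatr.

totopodatr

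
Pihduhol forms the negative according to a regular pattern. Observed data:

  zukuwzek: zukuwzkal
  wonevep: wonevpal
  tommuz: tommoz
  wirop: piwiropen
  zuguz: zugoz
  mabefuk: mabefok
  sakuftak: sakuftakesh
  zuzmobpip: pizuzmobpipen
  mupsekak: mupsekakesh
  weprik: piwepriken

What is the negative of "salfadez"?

zukuwzek and weprik both end in -k yet inflect differently (zukuwzkal, piwepriken), so the final letter is not what conditions the rule; the last vowel is.
"salfadez" has last vowel 'e'. The stems whose last vowel is 'e' (zukuwzek → zukuwzkal, wonevep → wonevpal) delete the last vowel and add -al.
So salfadez → salfadzal.

salfadzal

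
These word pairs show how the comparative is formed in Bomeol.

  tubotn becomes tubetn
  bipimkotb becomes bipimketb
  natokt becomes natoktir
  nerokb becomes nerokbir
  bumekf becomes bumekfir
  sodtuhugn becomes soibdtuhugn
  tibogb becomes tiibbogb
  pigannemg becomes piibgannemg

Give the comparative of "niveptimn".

niibveptimn

bipimkotb and nerokb both end in -b yet inflect differently (bipimketb, nerokbir), so the final letter is not what conditions the rule; the second-to-last letter is.
"niveptimn" has second-to-last letter 'm'. The one such stem in the data (pigannemg → piibgannemg) inserts -ib- after the first vowel (as do sodtuhugn, tibogb), so the same rule applies.
So niveptimn → niibveptimn.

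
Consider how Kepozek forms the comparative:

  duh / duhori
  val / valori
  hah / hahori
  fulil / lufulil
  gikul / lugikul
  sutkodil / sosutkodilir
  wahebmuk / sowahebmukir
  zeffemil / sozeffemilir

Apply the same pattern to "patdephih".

sopatdephihir

"patdephih" has 3 vowels. The stems with 3 vowels (sutkodil → sosutkodilir, wahebmuk → sowahebmukir, zeffemil → sozeffemilir) add so- … -ir around the stem.
The other patterns: stems with 1 vowel add -ori; stems with 2 vowels add the prefix lu-.
So patdephih → sopatdephihir.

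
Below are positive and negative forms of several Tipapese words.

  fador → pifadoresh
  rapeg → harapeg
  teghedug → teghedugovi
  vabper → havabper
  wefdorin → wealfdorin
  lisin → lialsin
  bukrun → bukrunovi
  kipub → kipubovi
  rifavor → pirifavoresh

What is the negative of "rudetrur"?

rudetrurovi

bukrun and lisin both end in -n yet inflect differently (bukrunovi, lialsin), so the final letter is not what conditions the rule; the last vowel is.
"rudetrur" has last vowel 'u'. The stems whose last vowel is 'u' (kipub → kipubovi, bukrun → bukrunovi, teghedug → teghedugovi) add -ovi.
The other patterns: stems whose last vowel is 'o' add pi- … -esh around the stem; stems whose last vowel is 'i' insert -al- after the first vowel; stems whose last vowel is 'e' add the prefix ha-.
So rudetrur → rudetrurovi.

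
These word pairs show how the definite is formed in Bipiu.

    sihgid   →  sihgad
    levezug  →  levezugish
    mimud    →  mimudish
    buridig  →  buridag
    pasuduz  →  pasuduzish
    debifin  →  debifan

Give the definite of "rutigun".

"rutigun" has last vowel 'u'. The stems whose last vowel is 'u' (levezug → levezugish, mimud → mimudish, pasuduz → pasuduzish) add -ish.
So rutigun → rutigunish.

rutigunish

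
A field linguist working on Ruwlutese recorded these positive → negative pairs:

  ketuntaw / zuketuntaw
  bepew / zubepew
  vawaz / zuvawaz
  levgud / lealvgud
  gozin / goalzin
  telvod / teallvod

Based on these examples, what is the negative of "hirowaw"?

bepew and levgud both have 2 vowels yet inflect differently (zubepew, lealvgud), so the number of vowels is not what conditions the rule; the final letter is.
"hirowaw" ends in -w. The stems ending in -w (ketuntaw → zuketuntaw, bepew → zubepew) add the prefix zu-.
So hirowaw → zuhirowaw.

zuhirowaw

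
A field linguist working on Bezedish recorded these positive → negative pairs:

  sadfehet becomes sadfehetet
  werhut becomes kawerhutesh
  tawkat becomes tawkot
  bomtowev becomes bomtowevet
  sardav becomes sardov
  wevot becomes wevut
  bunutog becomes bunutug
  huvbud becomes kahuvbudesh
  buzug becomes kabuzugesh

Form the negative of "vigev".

wevot and tawkat both end in -t yet inflect differently (wevut, tawkot), so the final letter is not what conditions the rule; the last vowel is.
"vigev" has last vowel 'e'. The stems whose last vowel is 'e' (bomtowev → bomtowevet, sadfehet → sadfehetet) add -et.
So vigev → vigevet.

vigevet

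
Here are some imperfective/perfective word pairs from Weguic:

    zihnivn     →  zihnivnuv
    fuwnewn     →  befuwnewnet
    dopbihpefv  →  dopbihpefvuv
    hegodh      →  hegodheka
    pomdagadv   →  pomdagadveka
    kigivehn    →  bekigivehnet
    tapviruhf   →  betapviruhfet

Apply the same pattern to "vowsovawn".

bevowsovawnet

fuwnewn and zihnivn both end in -n yet inflect differently (befuwnewnet, zihnivnuv), so the final letter is not what conditions the rule; the second-to-last letter is.
"vowsovawn" has second-to-last letter 'w'. The one such stem in the data (fuwnewn → befuwnewnet) adds be- … -et around the stem, so the same rule applies.
So vowsovawn → bevowsovawnet.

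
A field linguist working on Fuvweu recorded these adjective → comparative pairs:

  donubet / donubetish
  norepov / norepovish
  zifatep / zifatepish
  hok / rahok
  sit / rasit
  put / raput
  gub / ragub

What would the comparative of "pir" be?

rapir

donubet and sit both end in -t yet inflect differently (donubetish, rasit), so the final letter is not what conditions the rule; the number of vowels is.
"pir" has 1 vowel. The stems with 1 vowel (hok → rahok, sit → rasit, put → raput) add the prefix ra-.
So pir → rapir.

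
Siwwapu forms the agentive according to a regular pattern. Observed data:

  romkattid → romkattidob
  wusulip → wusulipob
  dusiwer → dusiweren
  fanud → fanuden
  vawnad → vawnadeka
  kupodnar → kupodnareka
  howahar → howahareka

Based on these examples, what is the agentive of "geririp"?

romkattid and fanud both end in -d yet inflect differently (romkattidob, fanuden), so the final letter is not what conditions the rule; the last vowel is.
"geririp" has last vowel 'i'. The stems whose last vowel is 'i' (romkattid → romkattidob, wusulip → wusulipob) add -ob.
So geririp → geriripob.

geriripob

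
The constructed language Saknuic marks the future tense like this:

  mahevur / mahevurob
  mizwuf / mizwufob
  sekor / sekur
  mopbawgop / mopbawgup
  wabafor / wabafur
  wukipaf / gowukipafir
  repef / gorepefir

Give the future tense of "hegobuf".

hegobufob

mahevur and sekor both end in -r yet inflect differently (mahevurob, sekur), so the final letter is not what conditions the rule; the last vowel is.
"hegobuf" has last vowel 'u'. The stems whose last vowel is 'u' (mahevur → mahevurob, mizwuf → mizwufob) add -ob.
The other patterns: stems whose last vowel is 'o' change the last vowel to 'u'; stems whose last vowel is 'a' or 'e' add go- … -ir around the stem.
So hegobuf → hegobufob.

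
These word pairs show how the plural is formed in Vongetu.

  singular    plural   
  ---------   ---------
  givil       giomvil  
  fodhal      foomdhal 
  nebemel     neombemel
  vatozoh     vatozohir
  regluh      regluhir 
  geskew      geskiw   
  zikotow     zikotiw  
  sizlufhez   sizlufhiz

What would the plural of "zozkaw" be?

zozkiw

"zozkaw" ends in -w. The stems ending in -w (geskew → geskiw, zikotow → zikotiw) change the last vowel to 'i'.
So zozkaw → zozkiw.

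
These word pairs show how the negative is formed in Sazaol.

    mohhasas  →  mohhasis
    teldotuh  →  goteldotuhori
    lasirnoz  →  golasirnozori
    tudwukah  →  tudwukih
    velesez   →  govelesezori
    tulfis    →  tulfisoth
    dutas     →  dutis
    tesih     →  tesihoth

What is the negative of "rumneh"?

"rumneh" has last vowel 'e'. The one such stem in the data (velesez → govelesezori) adds go- … -ori around the stem, so the same rule applies.
The other patterns: stems whose last vowel is 'a' change the last vowel to 'i'; stems whose last vowel is 'i' add -oth.
So rumneh → gorumnehori.

gorumnehori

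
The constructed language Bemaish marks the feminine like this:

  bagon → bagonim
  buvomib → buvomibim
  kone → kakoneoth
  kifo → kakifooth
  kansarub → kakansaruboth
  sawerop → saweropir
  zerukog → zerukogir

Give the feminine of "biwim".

buvomib and kansarub both end in -b yet inflect differently (buvomibim, kakansaruboth), so the final letter is not what conditions the rule; the first letter is.
"biwim" begins with b-. The stems beginning with b- (bagon → bagonim, buvomib → buvomibim) add -im.
So biwim → biwimim.

biwimim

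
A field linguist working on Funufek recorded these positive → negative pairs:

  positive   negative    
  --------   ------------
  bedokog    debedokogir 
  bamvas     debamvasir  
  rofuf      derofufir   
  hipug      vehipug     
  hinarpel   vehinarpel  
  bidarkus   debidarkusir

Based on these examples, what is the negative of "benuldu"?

"benuldu" begins with b-. The stems beginning with b- (bidarkus → debidarkusir, bedokog → debedokogir, bamvas → debamvasir) add de- … -ir around the stem.
The other pattern: stems beginning with h- add the prefix ve-.
So benuldu → debenulduir.

debenulduir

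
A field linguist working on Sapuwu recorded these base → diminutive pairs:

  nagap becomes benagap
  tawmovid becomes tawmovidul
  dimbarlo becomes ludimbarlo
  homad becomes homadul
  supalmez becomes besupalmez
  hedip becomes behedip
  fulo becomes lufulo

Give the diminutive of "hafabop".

"hafabop" ends in -p. The stems ending in -p (hedip → behedip, nagap → benagap) add the prefix be-.
The other patterns: stems ending in -d add -ul; stems ending in -o add the prefix lu-.
So hafabop → behafabop.

behafabop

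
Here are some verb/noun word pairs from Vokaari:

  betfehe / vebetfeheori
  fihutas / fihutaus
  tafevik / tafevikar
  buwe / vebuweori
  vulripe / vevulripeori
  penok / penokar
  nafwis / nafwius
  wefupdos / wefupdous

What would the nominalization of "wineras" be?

wineraus

wefupdos and penok both have last vowel 'o' yet inflect differently (wefupdous, penokar), so the last vowel is not what conditions the rule; the final letter is.
"wineras" ends in -s. The stems ending in -s (wefupdos → wefupdous, fihutas → fihutaus, nafwis → nafwius) drop the final letter and add -us.
So wineras → wineraus.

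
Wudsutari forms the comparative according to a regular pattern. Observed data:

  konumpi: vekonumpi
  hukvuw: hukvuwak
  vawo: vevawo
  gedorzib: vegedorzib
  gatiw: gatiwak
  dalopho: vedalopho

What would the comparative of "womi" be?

gatiw and gedorzib both have last vowel 'i' yet inflect differently (gatiwak, vegedorzib), so the last vowel is not what conditions the rule; the final letter is.
"womi" ends in -i. The one such stem in the data (konumpi → vekonumpi) adds the prefix ve-, so the same rule applies.
The other pattern: stems ending in -w add -ak.
So womi → vewomi.

vewomi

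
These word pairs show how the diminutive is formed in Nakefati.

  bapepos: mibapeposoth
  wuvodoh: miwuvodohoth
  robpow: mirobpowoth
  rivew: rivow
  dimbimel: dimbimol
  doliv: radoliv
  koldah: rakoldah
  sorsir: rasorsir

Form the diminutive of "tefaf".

ratefaf

robpow and rivew both end in -w yet inflect differently (mirobpowoth, rivow), so the final letter is not what conditions the rule; the last vowel is.
"tefaf" has last vowel 'a'. The one such stem in the data (koldah → rakoldah) adds the prefix ra-, so the same rule applies.
The other patterns: stems whose last vowel is 'o' add mi- … -oth around the stem; stems whose last vowel is 'e' change the last vowel to 'o'.
So tefaf → ratefaf.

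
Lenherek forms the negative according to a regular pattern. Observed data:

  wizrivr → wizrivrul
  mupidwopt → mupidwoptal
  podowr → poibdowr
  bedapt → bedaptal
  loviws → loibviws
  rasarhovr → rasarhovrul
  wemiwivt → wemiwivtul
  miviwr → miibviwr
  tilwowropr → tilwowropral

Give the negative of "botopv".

botopval

bedapt and wemiwivt both end in -t yet inflect differently (bedaptal, wemiwivtul), so the final letter is not what conditions the rule; the second-to-last letter is.
"botopv" has second-to-last letter 'p'. The stems whose second-to-last letter is 'p' (tilwowropr → tilwowropral, bedapt → bedaptal, mupidwopt → mupidwoptal) add -al.
So botopv → botopval.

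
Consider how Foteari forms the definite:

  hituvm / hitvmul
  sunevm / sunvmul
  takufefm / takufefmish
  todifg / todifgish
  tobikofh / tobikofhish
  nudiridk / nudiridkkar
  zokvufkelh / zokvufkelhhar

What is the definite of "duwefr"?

hituvm and takufefm both end in -m yet inflect differently (hitvmul, takufefmish), so the final letter is not what conditions the rule; the second-to-last letter is.
"duwefr" has second-to-last letter 'f'. The stems whose second-to-last letter is 'f' (takufefm → takufefmish, todifg → todifgish, tobikofh → tobikofhish) add -ish.
The other patterns: stems whose second-to-last letter is 'v' delete the last vowel and add -ul; stems whose second-to-last letter is 'd' or 'l' double the final consonant and add -ar.
So duwefr → duwefrish.

duwefrish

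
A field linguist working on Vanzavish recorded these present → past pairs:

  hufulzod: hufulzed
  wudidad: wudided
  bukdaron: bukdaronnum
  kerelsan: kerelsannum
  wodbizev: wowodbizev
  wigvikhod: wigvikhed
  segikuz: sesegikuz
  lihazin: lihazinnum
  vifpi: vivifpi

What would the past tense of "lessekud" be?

"lessekud" ends in -d. The stems ending in -d (wudidad → wudided, wigvikhod → wigvikhed, hufulzod → hufulzed) change the last vowel to 'e'.
The other patterns: stems ending in -n double the final consonant and add -um; stems ending in -i, -v or -z repeat the first consonant+vowel as a prefix.
So lessekud → lesseked.

lesseked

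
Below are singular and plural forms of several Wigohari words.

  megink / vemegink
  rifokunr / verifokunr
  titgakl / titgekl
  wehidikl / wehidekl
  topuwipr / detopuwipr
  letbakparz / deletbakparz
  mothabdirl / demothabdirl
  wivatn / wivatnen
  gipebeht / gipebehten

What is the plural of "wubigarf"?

rifokunr and topuwipr both end in -r yet inflect differently (verifokunr, detopuwipr), so the final letter is not what conditions the rule; the second-to-last letter is.
"wubigarf" has second-to-last letter 'r'. The stems whose second-to-last letter is 'r' (letbakparz → deletbakparz, mothabdirl → demothabdirl) add the prefix de-.
So wubigarf → dewubigarf.

dewubigarf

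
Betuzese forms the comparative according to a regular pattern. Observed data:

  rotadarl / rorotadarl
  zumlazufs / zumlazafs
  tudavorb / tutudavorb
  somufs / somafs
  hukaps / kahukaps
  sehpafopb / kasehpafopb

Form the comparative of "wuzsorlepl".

kawuzsorlepl

tudavorb and sehpafopb both end in -b yet inflect differently (tutudavorb, kasehpafopb), so the final letter is not what conditions the rule; the second-to-last letter is.
"wuzsorlepl" has second-to-last letter 'p'. The stems whose second-to-last letter is 'p' (sehpafopb → kasehpafopb, hukaps → kahukaps) add the prefix ka-.
So wuzsorlepl → kawuzsorlepl.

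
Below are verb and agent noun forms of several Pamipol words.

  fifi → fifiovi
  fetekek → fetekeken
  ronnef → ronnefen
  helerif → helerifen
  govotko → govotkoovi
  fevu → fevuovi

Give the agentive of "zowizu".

zowizuovi

helerif and fifi both have last vowel 'i' yet inflect differently (helerifen, fifiovi), so the last vowel is not what conditions the rule; whether the stem ends in a vowel or a consonant is.
"zowizu" ends in a vowel. The stems ending in a vowel (fifi → fifiovi, govotko → govotkoovi, fevu → fevuovi) add -ovi.
So zowizu → zowizuovi.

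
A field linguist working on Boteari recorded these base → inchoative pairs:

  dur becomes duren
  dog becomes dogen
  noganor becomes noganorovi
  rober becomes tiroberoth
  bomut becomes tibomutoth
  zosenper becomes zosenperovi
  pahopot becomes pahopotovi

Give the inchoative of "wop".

wopen

dur and rober both end in -r yet inflect differently (duren, tiroberoth), so the final letter is not what conditions the rule; the number of vowels is.
"wop" has 1 vowel. The stems with 1 vowel (dur → duren, dog → dogen) add -en.
So wop → wopen.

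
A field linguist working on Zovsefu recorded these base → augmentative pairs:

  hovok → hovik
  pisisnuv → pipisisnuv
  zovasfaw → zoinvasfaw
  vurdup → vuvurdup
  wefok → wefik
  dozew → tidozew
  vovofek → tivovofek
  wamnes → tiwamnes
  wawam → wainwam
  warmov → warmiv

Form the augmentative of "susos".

susis

zovasfaw and dozew both end in -w yet inflect differently (zoinvasfaw, tidozew), so the final letter is not what conditions the rule; the last vowel is.
"susos" has last vowel 'o'. The stems whose last vowel is 'o' (wefok → wefik, warmov → warmiv, hovok → hovik) change the last vowel to 'i'.
The other patterns: stems whose last vowel is 'a' insert -in- after the first vowel; stems whose last vowel is 'e' add the prefix ti-; stems whose last vowel is 'u' repeat the first consonant+vowel as a prefix.
So susos → susis.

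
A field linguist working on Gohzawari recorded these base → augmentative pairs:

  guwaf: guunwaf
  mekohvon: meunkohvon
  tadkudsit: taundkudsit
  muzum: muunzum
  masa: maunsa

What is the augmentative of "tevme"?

teunvme

Every pair shown (guwaf → guunwaf, mekohvon → meunkohvon, tadkudsit → taundkudsit, …) follows the same rule: insert -un- after the first vowel.
So tevme → teunvme.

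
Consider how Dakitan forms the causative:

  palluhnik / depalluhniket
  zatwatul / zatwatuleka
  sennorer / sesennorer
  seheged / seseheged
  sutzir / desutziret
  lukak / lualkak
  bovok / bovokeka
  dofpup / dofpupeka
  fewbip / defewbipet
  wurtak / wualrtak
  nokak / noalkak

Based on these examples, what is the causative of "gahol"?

"gahol" has last vowel 'o'. The one such stem in the data (bovok → bovokeka) adds -eka, so the same rule applies.
The other patterns: stems whose last vowel is 'e' repeat the first consonant+vowel as a prefix; stems whose last vowel is 'i' add de- … -et around the stem; stems whose last vowel is 'a' insert -al- after the first vowel.
So gahol → gaholeka.

gaholeka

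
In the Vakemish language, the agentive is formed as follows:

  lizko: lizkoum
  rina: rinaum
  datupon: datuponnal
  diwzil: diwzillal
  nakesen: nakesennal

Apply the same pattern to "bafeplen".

bafeplennal

"bafeplen" ends in a consonant. The stems ending in a consonant (datupon → datuponnal, diwzil → diwzillal, nakesen → nakesennal) double the final consonant and add -al.
The other pattern: stems ending in a vowel add -um.
So bafeplen → bafeplennal.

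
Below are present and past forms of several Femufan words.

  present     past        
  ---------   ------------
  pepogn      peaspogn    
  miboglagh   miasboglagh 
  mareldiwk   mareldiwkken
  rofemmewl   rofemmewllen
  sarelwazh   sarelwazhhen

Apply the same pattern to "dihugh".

miboglagh and sarelwazh both end in -h yet inflect differently (miasboglagh, sarelwazhhen), so the final letter is not what conditions the rule; the second-to-last letter is.
"dihugh" has second-to-last letter 'g'. The stems whose second-to-last letter is 'g' (pepogn → peaspogn, miboglagh → miasboglagh) insert -as- after the first vowel.
So dihugh → diashugh.

diashugh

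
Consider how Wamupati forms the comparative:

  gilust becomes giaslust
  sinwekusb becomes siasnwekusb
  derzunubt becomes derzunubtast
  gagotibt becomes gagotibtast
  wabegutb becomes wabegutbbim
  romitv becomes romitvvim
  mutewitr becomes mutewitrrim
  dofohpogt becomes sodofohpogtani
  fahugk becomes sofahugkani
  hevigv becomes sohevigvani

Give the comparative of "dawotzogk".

sodawotzogkani

gilust and derzunubt both end in -t yet inflect differently (giaslust, derzunubtast), so the final letter is not what conditions the rule; the second-to-last letter is.
"dawotzogk" has second-to-last letter 'g'. The stems whose second-to-last letter is 'g' (dofohpogt → sodofohpogtani, fahugk → sofahugkani, hevigv → sohevigvani) add so- … -ani around the stem.
The other patterns: stems whose second-to-last letter is 's' insert -as- after the first vowel; stems whose second-to-last letter is 'b' add -ast; stems whose second-to-last letter is 't' double the final consonant and add -im.
So dawotzogk → sodawotzogkani.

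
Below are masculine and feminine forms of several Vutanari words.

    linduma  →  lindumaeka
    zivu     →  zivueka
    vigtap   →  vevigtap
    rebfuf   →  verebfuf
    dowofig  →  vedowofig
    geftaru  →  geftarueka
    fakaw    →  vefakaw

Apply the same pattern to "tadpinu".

tadpinueka

rebfuf and geftaru both have last vowel 'u' yet inflect differently (verebfuf, geftarueka), so the last vowel is not what conditions the rule; whether the stem ends in a vowel or a consonant is.
"tadpinu" ends in a vowel. The stems ending in a vowel (geftaru → geftarueka, linduma → lindumaeka, zivu → zivueka) add -eka.
The other pattern: stems ending in a consonant add the prefix ve-.
So tadpinu → tadpinueka.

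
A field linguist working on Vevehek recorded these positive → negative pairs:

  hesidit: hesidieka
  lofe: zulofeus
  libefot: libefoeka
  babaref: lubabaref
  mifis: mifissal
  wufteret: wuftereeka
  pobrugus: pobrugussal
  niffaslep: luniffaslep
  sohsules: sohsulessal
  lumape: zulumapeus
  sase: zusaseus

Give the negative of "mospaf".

lumospaf

wufteret and lofe both have last vowel 'e' yet inflect differently (wuftereeka, zulofeus), so the last vowel is not what conditions the rule; the final letter is.
"mospaf" ends in -f. The one such stem in the data (babaref → lubabaref) adds the prefix lu-, so the same rule applies.
The other patterns: stems ending in -t drop the final letter and add -eka; stems ending in -e add zu- … -us around the stem; stems ending in -s double the final consonant and add -al.
So mospaf → lumospaf.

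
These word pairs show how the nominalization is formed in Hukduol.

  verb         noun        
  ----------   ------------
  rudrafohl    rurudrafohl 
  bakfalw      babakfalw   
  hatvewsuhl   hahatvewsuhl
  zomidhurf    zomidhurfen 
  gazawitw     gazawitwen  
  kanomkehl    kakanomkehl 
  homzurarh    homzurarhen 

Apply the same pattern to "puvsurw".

bakfalw and gazawitw both end in -w yet inflect differently (babakfalw, gazawitwen), so the final letter is not what conditions the rule; the second-to-last letter is.
"puvsurw" has second-to-last letter 'r'. The stems whose second-to-last letter is 'r' (homzurarh → homzurarhen, zomidhurf → zomidhurfen) add -en.
The other pattern: stems whose second-to-last letter is 'h' or 'l' repeat the first consonant+vowel as a prefix.
So puvsurw → puvsurwen.

puvsurwen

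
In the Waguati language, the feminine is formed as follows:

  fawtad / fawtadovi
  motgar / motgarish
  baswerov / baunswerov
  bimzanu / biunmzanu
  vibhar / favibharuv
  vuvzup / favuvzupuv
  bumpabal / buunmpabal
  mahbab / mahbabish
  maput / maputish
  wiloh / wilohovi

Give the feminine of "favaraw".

motgar and vibhar both end in -r yet inflect differently (motgarish, favibharuv), so the final letter is not what conditions the rule; the first letter is.
"favaraw" begins with f-. The one such stem in the data (fawtad → fawtadovi) adds -ovi, so the same rule applies.
So favaraw → favarawovi.

favarawovi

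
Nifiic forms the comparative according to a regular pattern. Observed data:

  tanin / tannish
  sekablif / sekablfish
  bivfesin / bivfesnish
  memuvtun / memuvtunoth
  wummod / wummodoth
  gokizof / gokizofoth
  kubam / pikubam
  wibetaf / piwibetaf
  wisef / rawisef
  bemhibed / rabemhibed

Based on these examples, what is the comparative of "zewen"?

tanin and memuvtun both end in -n yet inflect differently (tannish, memuvtunoth), so the final letter is not what conditions the rule; the last vowel is.
"zewen" has last vowel 'e'. The stems whose last vowel is 'e' (wisef → rawisef, bemhibed → rabemhibed) add the prefix ra-.
So zewen → razewen.

razewen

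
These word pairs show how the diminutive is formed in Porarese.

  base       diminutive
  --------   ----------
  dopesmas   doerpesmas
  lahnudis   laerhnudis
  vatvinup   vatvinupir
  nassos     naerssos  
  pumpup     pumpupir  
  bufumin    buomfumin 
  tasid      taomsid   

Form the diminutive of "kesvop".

"kesvop" ends in -p. The stems ending in -p (vatvinup → vatvinupir, pumpup → pumpupir) add -ir.
The other patterns: stems ending in -s insert -er- after the first vowel; stems ending in -d or -n insert -om- after the first vowel.
So kesvop → kesvopir.

kesvopir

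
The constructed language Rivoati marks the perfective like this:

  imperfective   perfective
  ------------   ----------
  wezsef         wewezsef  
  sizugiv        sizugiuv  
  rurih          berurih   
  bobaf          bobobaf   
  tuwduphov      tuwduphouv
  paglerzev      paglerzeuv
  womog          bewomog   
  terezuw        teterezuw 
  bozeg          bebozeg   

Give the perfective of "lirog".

belirog

wezsef and paglerzev both have last vowel 'e' yet inflect differently (wewezsef, paglerzeuv), so the last vowel is not what conditions the rule; the final letter is.
"lirog" ends in -g. The stems ending in -g (bozeg → bebozeg, womog → bewomog) add the prefix be-.
The other patterns: stems ending in -f or -w repeat the first consonant+vowel as a prefix; stems ending in -v drop the final letter and add -uv.
So lirog → belirog.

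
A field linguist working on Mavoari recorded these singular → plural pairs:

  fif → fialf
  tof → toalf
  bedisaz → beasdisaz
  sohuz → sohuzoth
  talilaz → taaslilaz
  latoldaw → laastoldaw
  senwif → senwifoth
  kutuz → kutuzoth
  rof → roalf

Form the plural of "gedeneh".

fif and senwif both end in -f yet inflect differently (fialf, senwifoth), so the final letter is not what conditions the rule; the number of vowels is.
"gedeneh" has 3 vowels. The stems with 3 vowels (latoldaw → laastoldaw, talilaz → taaslilaz, bedisaz → beasdisaz) insert -as- after the first vowel.
So gedeneh → geasdeneh.

geasdeneh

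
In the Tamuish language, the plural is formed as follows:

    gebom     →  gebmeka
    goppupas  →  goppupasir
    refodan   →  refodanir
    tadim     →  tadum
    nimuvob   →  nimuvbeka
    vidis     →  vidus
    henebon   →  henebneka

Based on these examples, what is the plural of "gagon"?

gagneka

"gagon" has last vowel 'o'. The stems whose last vowel is 'o' (nimuvob → nimuvbeka, gebom → gebmeka, henebon → henebneka) delete the last vowel and add -eka.
The other patterns: stems whose last vowel is 'i' change the last vowel to 'u'; stems whose last vowel is 'a' add -ir.
So gagon → gagneka.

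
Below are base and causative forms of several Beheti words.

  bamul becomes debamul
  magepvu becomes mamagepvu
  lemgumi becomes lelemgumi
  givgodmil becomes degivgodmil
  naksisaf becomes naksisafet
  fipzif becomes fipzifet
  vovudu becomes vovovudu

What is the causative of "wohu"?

wowohu

fipzif and givgodmil both have last vowel 'i' yet inflect differently (fipzifet, degivgodmil), so the last vowel is not what conditions the rule; the final letter is.
"wohu" ends in -u. The stems ending in -u (magepvu → mamagepvu, vovudu → vovovudu) repeat the first consonant+vowel as a prefix.
So wohu → wowohu.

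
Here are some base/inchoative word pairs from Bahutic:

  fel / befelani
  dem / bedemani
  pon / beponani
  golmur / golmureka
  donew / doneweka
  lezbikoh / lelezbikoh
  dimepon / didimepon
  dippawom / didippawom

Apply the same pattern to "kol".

bekolani

"kol" has 1 vowel. The stems with 1 vowel (fel → befelani, dem → bedemani, pon → beponani) add be- … -ani around the stem.
The other patterns: stems with 2 vowels add -eka; stems with 3 vowels repeat the first consonant+vowel as a prefix.
So kol → bekolani.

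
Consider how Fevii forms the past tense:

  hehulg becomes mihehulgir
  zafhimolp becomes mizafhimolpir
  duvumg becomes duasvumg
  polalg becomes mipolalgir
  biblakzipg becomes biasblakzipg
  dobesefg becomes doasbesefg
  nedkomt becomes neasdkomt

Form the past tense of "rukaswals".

"rukaswals" has second-to-last letter 'l'. The stems whose second-to-last letter is 'l' (zafhimolp → mizafhimolpir, polalg → mipolalgir, hehulg → mihehulgir) add mi- … -ir around the stem.
So rukaswals → mirukaswalsir.

mirukaswalsir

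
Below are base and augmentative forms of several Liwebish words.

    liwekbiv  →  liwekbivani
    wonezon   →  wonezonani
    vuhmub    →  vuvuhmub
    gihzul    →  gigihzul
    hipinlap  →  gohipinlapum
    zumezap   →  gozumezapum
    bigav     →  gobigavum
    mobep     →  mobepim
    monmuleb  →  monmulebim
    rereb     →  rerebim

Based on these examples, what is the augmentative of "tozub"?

liwekbiv and bigav both end in -v yet inflect differently (liwekbivani, gobigavum), so the final letter is not what conditions the rule; the last vowel is.
"tozub" has last vowel 'u'. The stems whose last vowel is 'u' (vuhmub → vuvuhmub, gihzul → gigihzul) repeat the first consonant+vowel as a prefix.
So tozub → totozub.

totozub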